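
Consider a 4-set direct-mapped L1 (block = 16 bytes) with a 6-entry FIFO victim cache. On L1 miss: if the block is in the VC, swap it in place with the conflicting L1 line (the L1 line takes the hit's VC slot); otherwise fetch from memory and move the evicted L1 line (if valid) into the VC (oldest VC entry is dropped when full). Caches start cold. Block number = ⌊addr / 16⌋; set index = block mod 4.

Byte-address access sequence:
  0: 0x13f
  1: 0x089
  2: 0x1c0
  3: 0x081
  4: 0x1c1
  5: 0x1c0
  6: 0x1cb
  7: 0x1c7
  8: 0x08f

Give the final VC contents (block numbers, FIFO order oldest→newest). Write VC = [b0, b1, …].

VC = [28]

0: 0x13f (blk 19, set 3) → MISS  vc=[]
1: 0x89 (blk 8, set 0) → MISS  vc=[]
2: 0x1c0 (blk 28, set 0) → MISS  vc=[8]
3: 0x81 (blk 8, set 0) → VC-HIT  vc=[28]
4: 0x1c1 (blk 28, set 0) → VC-HIT  vc=[8]
5: 0x1c0 (blk 28, set 0) → L1-HIT  vc=[8]
6: 0x1cb (blk 28, set 0) → L1-HIT  vc=[8]
7: 0x1c7 (blk 28, set 0) → L1-HIT  vc=[8]
8: 0x8f (blk 8, set 0) → VC-HIT  vc=[28]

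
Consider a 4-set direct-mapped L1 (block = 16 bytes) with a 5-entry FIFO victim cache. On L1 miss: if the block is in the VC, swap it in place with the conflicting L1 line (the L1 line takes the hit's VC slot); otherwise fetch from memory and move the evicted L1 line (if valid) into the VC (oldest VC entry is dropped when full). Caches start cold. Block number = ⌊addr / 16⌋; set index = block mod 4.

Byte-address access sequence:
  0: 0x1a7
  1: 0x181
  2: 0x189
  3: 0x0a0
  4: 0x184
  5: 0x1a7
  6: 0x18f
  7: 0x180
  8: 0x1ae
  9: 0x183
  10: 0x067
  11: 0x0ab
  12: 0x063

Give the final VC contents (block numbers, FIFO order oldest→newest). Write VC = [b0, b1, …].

VC = [10, 26]

#0 0x1a7→b26/s2 MISS; vc=[]
#1 0x181→b24/s0 MISS; vc=[]
#2 0x189→b24/s0 L1-HIT; vc=[]
#3 0xa0→b10/s2 MISS; vc=[26]
#4 0x184→b24/s0 L1-HIT; vc=[26]
#5 0x1a7→b26/s2 VC-HIT; vc=[10]
#6 0x18f→b24/s0 L1-HIT; vc=[10]
#7 0x180→b24/s0 L1-HIT; vc=[10]
#8 0x1ae→b26/s2 L1-HIT; vc=[10]
#9 0x183→b24/s0 L1-HIT; vc=[10]
#10 0x67→b6/s2 MISS; vc=[10,26]
#11 0xab→b10/s2 VC-HIT; vc=[6,26]
#12 0x63→b6/s2 VC-HIT; vc=[10,26]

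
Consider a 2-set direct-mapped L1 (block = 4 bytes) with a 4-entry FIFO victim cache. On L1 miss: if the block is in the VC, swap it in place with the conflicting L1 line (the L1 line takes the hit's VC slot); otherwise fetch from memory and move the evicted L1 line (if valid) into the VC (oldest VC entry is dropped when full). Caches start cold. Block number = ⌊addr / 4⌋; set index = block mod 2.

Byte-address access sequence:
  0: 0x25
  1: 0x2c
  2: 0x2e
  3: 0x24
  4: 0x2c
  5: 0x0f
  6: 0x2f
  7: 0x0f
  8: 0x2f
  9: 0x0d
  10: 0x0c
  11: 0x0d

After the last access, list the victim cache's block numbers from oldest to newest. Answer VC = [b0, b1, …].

#0 0x25→b9/s1 MISS; vc=[]
#1 0x2c→b11/s1 MISS; vc=[9]
#2 0x2e→b11/s1 L1-HIT; vc=[9]
#3 0x24→b9/s1 VC-HIT; vc=[11]
#4 0x2c→b11/s1 VC-HIT; vc=[9]
#5 0xf→b3/s1 MISS; vc=[9,11]
#6 0x2f→b11/s1 VC-HIT; vc=[9,3]
#7 0xf→b3/s1 VC-HIT; vc=[9,11]
#8 0x2f→b11/s1 VC-HIT; vc=[9,3]
#9 0xd→b3/s1 VC-HIT; vc=[9,11]
#10 0xc→b3/s1 L1-HIT; vc=[9,11]
#11 0xd→b3/s1 L1-HIT; vc=[9,11]

VC = [9, 11]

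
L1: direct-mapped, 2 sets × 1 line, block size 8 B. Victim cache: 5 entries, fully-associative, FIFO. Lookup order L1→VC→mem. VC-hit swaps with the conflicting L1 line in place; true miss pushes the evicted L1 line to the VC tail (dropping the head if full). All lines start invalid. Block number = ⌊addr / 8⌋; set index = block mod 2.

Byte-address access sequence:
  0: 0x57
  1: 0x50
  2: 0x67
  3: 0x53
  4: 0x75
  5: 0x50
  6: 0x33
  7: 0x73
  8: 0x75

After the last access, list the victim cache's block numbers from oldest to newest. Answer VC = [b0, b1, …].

VC = [12, 6, 10]

#0 0x57→b10/s0 MISS; vc=[]
#1 0x50→b10/s0 L1-HIT; vc=[]
#2 0x67→b12/s0 MISS; vc=[10]
#3 0x53→b10/s0 VC-HIT; vc=[12]
#4 0x75→b14/s0 MISS; vc=[12,10]
#5 0x50→b10/s0 VC-HIT; vc=[12,14]
#6 0x33→b6/s0 MISS; vc=[12,14,10]
#7 0x73→b14/s0 VC-HIT; vc=[12,6,10]
#8 0x75→b14/s0 L1-HIT; vc=[12,6,10]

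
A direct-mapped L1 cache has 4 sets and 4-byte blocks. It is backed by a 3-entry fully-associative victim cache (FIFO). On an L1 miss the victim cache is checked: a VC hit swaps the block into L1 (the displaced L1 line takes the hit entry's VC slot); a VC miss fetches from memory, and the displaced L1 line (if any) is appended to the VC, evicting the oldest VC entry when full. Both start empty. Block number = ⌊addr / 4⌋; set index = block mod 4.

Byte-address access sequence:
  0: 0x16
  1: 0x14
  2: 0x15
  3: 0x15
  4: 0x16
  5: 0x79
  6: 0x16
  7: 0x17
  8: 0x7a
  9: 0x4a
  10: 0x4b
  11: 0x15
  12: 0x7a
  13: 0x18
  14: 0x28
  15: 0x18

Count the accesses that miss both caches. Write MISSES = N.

#0 0x16→b5/s1 MISS; vc=[]
#1 0x14→b5/s1 L1-HIT; vc=[]
#2 0x15→b5/s1 L1-HIT; vc=[]
#3 0x15→b5/s1 L1-HIT; vc=[]
#4 0x16→b5/s1 L1-HIT; vc=[]
#5 0x79→b30/s2 MISS; vc=[]
#6 0x16→b5/s1 L1-HIT; vc=[]
#7 0x17→b5/s1 L1-HIT; vc=[]
#8 0x7a→b30/s2 L1-HIT; vc=[]
#9 0x4a→b18/s2 MISS; vc=[30]
#10 0x4b→b18/s2 L1-HIT; vc=[30]
#11 0x15→b5/s1 L1-HIT; vc=[30]
#12 0x7a→b30/s2 VC-HIT; vc=[18]
#13 0x18→b6/s2 MISS; vc=[18,30]
#14 0x28→b10/s2 MISS; vc=[18,30,6]
#15 0x18→b6/s2 VC-HIT; vc=[18,30,10]

MISSES = 5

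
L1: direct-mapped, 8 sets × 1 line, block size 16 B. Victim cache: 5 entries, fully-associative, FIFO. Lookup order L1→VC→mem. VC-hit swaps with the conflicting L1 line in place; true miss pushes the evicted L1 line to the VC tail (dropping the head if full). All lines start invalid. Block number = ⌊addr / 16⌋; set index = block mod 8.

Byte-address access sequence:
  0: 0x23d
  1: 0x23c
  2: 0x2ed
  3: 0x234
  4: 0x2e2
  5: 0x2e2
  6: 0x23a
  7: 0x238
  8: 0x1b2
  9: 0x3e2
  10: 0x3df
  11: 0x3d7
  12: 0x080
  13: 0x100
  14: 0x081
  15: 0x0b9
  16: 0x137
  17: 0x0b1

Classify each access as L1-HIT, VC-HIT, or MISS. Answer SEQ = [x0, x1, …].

SEQ = [MISS, L1-HIT, MISS, L1-HIT, L1-HIT, L1-HIT, L1-HIT, L1-HIT, MISS, MISS, MISS, L1-HIT, MISS, MISS, VC-HIT, MISS, MISS, VC-HIT]

#0 0x23d→b35/s3 MISS; vc=[]
#1 0x23c→b35/s3 L1-HIT; vc=[]
#2 0x2ed→b46/s6 MISS; vc=[]
#3 0x234→b35/s3 L1-HIT; vc=[]
#4 0x2e2→b46/s6 L1-HIT; vc=[]
#5 0x2e2→b46/s6 L1-HIT; vc=[]
#6 0x23a→b35/s3 L1-HIT; vc=[]
#7 0x238→b35/s3 L1-HIT; vc=[]
#8 0x1b2→b27/s3 MISS; vc=[35]
#9 0x3e2→b62/s6 MISS; vc=[35,46]
#10 0x3df→b61/s5 MISS; vc=[35,46]
#11 0x3d7→b61/s5 L1-HIT; vc=[35,46]
#12 0x80→b8/s0 MISS; vc=[35,46]
#13 0x100→b16/s0 MISS; vc=[35,46,8]
#14 0x81→b8/s0 VC-HIT; vc=[35,46,16]
#15 0xb9→b11/s3 MISS; vc=[35,46,16,27]
#16 0x137→b19/s3 MISS; vc=[35,46,16,27,11]
#17 0xb1→b11/s3 VC-HIT; vc=[35,46,16,27,19]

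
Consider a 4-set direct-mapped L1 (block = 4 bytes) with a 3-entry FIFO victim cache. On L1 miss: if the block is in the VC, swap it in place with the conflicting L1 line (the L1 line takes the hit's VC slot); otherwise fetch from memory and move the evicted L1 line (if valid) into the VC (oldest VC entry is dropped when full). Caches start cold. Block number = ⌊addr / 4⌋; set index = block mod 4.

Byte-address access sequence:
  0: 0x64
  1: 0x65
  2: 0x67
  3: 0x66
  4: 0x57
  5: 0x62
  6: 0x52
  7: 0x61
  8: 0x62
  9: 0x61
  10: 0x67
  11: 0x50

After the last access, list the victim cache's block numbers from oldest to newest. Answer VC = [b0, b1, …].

#0 0x64→b25/s1 MISS; vc=[]
#1 0x65→b25/s1 L1-HIT; vc=[]
#2 0x67→b25/s1 L1-HIT; vc=[]
#3 0x66→b25/s1 L1-HIT; vc=[]
#4 0x57→b21/s1 MISS; vc=[25]
#5 0x62→b24/s0 MISS; vc=[25]
#6 0x52→b20/s0 MISS; vc=[25,24]
#7 0x61→b24/s0 VC-HIT; vc=[25,20]
#8 0x62→b24/s0 L1-HIT; vc=[25,20]
#9 0x61→b24/s0 L1-HIT; vc=[25,20]
#10 0x67→b25/s1 VC-HIT; vc=[21,20]
#11 0x50→b20/s0 VC-HIT; vc=[21,24]

VC = [21, 24]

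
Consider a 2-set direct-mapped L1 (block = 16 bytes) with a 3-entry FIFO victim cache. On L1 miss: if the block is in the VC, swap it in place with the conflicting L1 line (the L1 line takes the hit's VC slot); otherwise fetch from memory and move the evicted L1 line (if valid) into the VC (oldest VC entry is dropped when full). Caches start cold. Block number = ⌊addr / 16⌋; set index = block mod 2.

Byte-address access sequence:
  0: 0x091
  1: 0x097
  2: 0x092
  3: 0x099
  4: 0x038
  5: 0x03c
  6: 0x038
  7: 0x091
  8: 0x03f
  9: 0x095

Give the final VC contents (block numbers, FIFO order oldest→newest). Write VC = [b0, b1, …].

0: 0x91 (blk 9, set 1) → MISS  vc=[]
1: 0x97 (blk 9, set 1) → L1-HIT  vc=[]
2: 0x92 (blk 9, set 1) → L1-HIT  vc=[]
3: 0x99 (blk 9, set 1) → L1-HIT  vc=[]
4: 0x38 (blk 3, set 1) → MISS  vc=[9]
5: 0x3c (blk 3, set 1) → L1-HIT  vc=[9]
6: 0x38 (blk 3, set 1) → L1-HIT  vc=[9]
7: 0x91 (blk 9, set 1) → VC-HIT  vc=[3]
8: 0x3f (blk 3, set 1) → VC-HIT  vc=[9]
9: 0x95 (blk 9, set 1) → VC-HIT  vc=[3]

VC = [3]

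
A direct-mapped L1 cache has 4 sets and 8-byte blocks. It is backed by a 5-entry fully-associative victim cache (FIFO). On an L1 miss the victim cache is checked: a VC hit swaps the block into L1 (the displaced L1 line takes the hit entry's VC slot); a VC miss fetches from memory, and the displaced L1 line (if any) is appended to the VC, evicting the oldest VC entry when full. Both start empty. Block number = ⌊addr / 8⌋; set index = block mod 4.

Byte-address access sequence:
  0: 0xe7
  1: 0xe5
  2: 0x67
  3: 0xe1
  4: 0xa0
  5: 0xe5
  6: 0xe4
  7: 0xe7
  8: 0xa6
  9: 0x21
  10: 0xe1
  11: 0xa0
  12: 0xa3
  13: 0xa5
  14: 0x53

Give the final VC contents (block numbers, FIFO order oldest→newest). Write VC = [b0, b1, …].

VC = [12, 4, 28]

0: 0xe7 (blk 28, set 0) → MISS  vc=[]
1: 0xe5 (blk 28, set 0) → L1-HIT  vc=[]
2: 0x67 (blk 12, set 0) → MISS  vc=[28]
3: 0xe1 (blk 28, set 0) → VC-HIT  vc=[12]
4: 0xa0 (blk 20, set 0) → MISS  vc=[12, 28]
5: 0xe5 (blk 28, set 0) → VC-HIT  vc=[12, 20]
6: 0xe4 (blk 28, set 0) → L1-HIT  vc=[12, 20]
7: 0xe7 (blk 28, set 0) → L1-HIT  vc=[12, 20]
8: 0xa6 (blk 20, set 0) → VC-HIT  vc=[12, 28]
9: 0x21 (blk 4, set 0) → MISS  vc=[12, 28, 20]
10: 0xe1 (blk 28, set 0) → VC-HIT  vc=[12, 4, 20]
11: 0xa0 (blk 20, set 0) → VC-HIT  vc=[12, 4, 28]
12: 0xa3 (blk 20, set 0) → L1-HIT  vc=[12, 4, 28]
13: 0xa5 (blk 20, set 0) → L1-HIT  vc=[12, 4, 28]
14: 0x53 (blk 10, set 2) → MISS  vc=[12, 4, 28]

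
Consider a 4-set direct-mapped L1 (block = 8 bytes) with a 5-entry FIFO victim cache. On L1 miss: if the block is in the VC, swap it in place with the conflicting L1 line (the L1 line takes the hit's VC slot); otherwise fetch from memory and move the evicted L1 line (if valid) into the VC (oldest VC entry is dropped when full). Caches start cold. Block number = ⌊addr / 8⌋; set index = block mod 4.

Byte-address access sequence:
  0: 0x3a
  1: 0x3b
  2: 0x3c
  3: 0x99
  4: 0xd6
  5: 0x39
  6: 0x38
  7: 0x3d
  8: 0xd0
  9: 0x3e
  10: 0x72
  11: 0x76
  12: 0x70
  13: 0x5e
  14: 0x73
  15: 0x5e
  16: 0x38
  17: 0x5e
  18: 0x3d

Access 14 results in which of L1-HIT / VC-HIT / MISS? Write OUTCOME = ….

OUTCOME = L1-HIT

#0 0x3a→b7/s3 MISS; vc=[]
#1 0x3b→b7/s3 L1-HIT; vc=[]
#2 0x3c→b7/s3 L1-HIT; vc=[]
#3 0x99→b19/s3 MISS; vc=[7]
#4 0xd6→b26/s2 MISS; vc=[7]
#5 0x39→b7/s3 VC-HIT; vc=[19]
#6 0x38→b7/s3 L1-HIT; vc=[19]
#7 0x3d→b7/s3 L1-HIT; vc=[19]
#8 0xd0→b26/s2 L1-HIT; vc=[19]
#9 0x3e→b7/s3 L1-HIT; vc=[19]
#10 0x72→b14/s2 MISS; vc=[19,26]
#11 0x76→b14/s2 L1-HIT; vc=[19,26]
#12 0x70→b14/s2 L1-HIT; vc=[19,26]
#13 0x5e→b11/s3 MISS; vc=[19,26,7]
#14 0x73→b14/s2 L1-HIT; vc=[19,26,7]
#15 0x5e→b11/s3 L1-HIT; vc=[19,26,7]
#16 0x38→b7/s3 VC-HIT; vc=[19,26,11]
#17 0x5e→b11/s3 VC-HIT; vc=[19,26,7]
#18 0x3d→b7/s3 VC-HIT; vc=[19,26,11]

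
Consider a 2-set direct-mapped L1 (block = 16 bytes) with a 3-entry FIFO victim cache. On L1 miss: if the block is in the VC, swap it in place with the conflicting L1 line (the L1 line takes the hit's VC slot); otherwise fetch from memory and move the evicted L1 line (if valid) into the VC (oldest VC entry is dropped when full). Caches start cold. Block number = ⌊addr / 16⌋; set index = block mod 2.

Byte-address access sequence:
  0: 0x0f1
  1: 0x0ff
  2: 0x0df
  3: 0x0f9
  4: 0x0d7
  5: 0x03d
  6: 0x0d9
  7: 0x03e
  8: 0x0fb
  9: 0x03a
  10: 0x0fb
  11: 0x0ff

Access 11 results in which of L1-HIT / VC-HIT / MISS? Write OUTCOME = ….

OUTCOME = L1-HIT

  [0] addr=0xf1 blk=15 s=1: MISS | VC []
  [1] addr=0xff blk=15 s=1: L1-HIT | VC []
  [2] addr=0xdf blk=13 s=1: MISS | VC [15]
  [3] addr=0xf9 blk=15 s=1: VC-HIT | VC [13]
  [4] addr=0xd7 blk=13 s=1: VC-HIT | VC [15]
  [5] addr=0x3d blk=3 s=1: MISS | VC [15, 13]
  [6] addr=0xd9 blk=13 s=1: VC-HIT | VC [15, 3]
  [7] addr=0x3e blk=3 s=1: VC-HIT | VC [15, 13]
  [8] addr=0xfb blk=15 s=1: VC-HIT | VC [3, 13]
  [9] addr=0x3a blk=3 s=1: VC-HIT | VC [15, 13]
  [10] addr=0xfb blk=15 s=1: VC-HIT | VC [3, 13]
  [11] addr=0xff blk=15 s=1: L1-HIT | VC [3, 13]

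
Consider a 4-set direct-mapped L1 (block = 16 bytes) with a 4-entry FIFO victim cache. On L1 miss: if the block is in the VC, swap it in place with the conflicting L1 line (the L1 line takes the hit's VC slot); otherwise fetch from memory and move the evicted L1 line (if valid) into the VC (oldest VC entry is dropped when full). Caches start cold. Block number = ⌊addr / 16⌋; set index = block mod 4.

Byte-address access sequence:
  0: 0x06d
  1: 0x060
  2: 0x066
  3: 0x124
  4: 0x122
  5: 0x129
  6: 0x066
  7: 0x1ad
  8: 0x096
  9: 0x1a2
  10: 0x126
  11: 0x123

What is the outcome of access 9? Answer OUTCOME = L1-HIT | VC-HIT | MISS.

  [0] addr=0x6d blk=6 s=2: MISS | VC []
  [1] addr=0x60 blk=6 s=2: L1-HIT | VC []
  [2] addr=0x66 blk=6 s=2: L1-HIT | VC []
  [3] addr=0x124 blk=18 s=2: MISS | VC [6]
  [4] addr=0x122 blk=18 s=2: L1-HIT | VC [6]
  [5] addr=0x129 blk=18 s=2: L1-HIT | VC [6]
  [6] addr=0x66 blk=6 s=2: VC-HIT | VC [18]
  [7] addr=0x1ad blk=26 s=2: MISS | VC [18, 6]
  [8] addr=0x96 blk=9 s=1: MISS | VC [18, 6]
  [9] addr=0x1a2 blk=26 s=2: L1-HIT | VC [18, 6]
  [10] addr=0x126 blk=18 s=2: VC-HIT | VC [26, 6]
  [11] addr=0x123 blk=18 s=2: L1-HIT | VC [26, 6]

OUTCOME = L1-HIT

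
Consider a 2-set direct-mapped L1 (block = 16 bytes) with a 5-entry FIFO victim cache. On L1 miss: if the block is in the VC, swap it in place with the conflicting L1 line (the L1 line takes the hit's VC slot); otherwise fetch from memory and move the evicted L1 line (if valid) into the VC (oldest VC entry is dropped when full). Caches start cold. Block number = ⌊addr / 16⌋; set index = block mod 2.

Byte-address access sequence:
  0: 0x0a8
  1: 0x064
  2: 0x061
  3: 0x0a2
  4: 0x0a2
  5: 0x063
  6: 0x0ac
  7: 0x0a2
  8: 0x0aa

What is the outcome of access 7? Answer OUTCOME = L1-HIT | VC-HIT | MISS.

OUTCOME = L1-HIT

0: 0xa8 (blk 10, set 0) → MISS  vc=[]
1: 0x64 (blk 6, set 0) → MISS  vc=[10]
2: 0x61 (blk 6, set 0) → L1-HIT  vc=[10]
3: 0xa2 (blk 10, set 0) → VC-HIT  vc=[6]
4: 0xa2 (blk 10, set 0) → L1-HIT  vc=[6]
5: 0x63 (blk 6, set 0) → VC-HIT  vc=[10]
6: 0xac (blk 10, set 0) → VC-HIT  vc=[6]
7: 0xa2 (blk 10, set 0) → L1-HIT  vc=[6]
8: 0xaa (blk 10, set 0) → L1-HIT  vc=[6]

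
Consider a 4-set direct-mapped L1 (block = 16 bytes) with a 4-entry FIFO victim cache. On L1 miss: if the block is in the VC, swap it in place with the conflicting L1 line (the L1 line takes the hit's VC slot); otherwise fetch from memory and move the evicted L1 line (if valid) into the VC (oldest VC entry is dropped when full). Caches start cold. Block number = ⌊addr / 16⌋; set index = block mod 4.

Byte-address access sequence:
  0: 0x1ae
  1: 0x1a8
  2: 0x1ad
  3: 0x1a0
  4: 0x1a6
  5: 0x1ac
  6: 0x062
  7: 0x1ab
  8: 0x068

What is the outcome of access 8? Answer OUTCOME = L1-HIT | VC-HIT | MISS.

#0 0x1ae→b26/s2 MISS; vc=[]
#1 0x1a8→b26/s2 L1-HIT; vc=[]
#2 0x1ad→b26/s2 L1-HIT; vc=[]
#3 0x1a0→b26/s2 L1-HIT; vc=[]
#4 0x1a6→b26/s2 L1-HIT; vc=[]
#5 0x1ac→b26/s2 L1-HIT; vc=[]
#6 0x62→b6/s2 MISS; vc=[26]
#7 0x1ab→b26/s2 VC-HIT; vc=[6]
#8 0x68→b6/s2 VC-HIT; vc=[26]

OUTCOME = VC-HIT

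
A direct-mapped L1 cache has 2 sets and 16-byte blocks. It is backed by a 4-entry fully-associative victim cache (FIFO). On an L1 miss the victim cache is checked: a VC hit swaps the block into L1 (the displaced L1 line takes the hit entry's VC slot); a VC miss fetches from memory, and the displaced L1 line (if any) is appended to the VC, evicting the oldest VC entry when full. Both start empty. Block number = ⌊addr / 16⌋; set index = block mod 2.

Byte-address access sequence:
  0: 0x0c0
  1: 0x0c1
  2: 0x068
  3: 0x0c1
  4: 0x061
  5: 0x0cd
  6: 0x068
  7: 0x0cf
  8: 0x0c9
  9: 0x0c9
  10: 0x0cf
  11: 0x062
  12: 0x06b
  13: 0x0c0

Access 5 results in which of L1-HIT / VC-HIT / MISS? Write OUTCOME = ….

0: 0xc0 (blk 12, set 0) → MISS  vc=[]
1: 0xc1 (blk 12, set 0) → L1-HIT  vc=[]
2: 0x68 (blk 6, set 0) → MISS  vc=[12]
3: 0xc1 (blk 12, set 0) → VC-HIT  vc=[6]
4: 0x61 (blk 6, set 0) → VC-HIT  vc=[12]
5: 0xcd (blk 12, set 0) → VC-HIT  vc=[6]
6: 0x68 (blk 6, set 0) → VC-HIT  vc=[12]
7: 0xcf (blk 12, set 0) → VC-HIT  vc=[6]
8: 0xc9 (blk 12, set 0) → L1-HIT  vc=[6]
9: 0xc9 (blk 12, set 0) → L1-HIT  vc=[6]
10: 0xcf (blk 12, set 0) → L1-HIT  vc=[6]
11: 0x62 (blk 6, set 0) → VC-HIT  vc=[12]
12: 0x6b (blk 6, set 0) → L1-HIT  vc=[12]
13: 0xc0 (blk 12, set 0) → VC-HIT  vc=[6]

OUTCOME = VC-HIT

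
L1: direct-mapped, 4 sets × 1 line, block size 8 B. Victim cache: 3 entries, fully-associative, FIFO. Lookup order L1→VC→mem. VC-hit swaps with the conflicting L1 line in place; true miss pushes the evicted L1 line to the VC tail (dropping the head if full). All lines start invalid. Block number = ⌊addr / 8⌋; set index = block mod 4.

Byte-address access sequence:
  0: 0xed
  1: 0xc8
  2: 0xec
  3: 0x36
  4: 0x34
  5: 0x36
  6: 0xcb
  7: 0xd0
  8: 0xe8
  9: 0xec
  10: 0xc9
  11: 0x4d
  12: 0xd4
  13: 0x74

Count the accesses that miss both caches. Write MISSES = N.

  [0] addr=0xed blk=29 s=1: MISS | VC []
  [1] addr=0xc8 blk=25 s=1: MISS | VC [29]
  [2] addr=0xec blk=29 s=1: VC-HIT | VC [25]
  [3] addr=0x36 blk=6 s=2: MISS | VC [25]
  [4] addr=0x34 blk=6 s=2: L1-HIT | VC [25]
  [5] addr=0x36 blk=6 s=2: L1-HIT | VC [25]
  [6] addr=0xcb blk=25 s=1: VC-HIT | VC [29]
  [7] addr=0xd0 blk=26 s=2: MISS | VC [29, 6]
  [8] addr=0xe8 blk=29 s=1: VC-HIT | VC [25, 6]
  [9] addr=0xec blk=29 s=1: L1-HIT | VC [25, 6]
  [10] addr=0xc9 blk=25 s=1: VC-HIT | VC [29, 6]
  [11] addr=0x4d blk=9 s=1: MISS | VC [29, 6, 25]
  [12] addr=0xd4 blk=26 s=2: L1-HIT | VC [29, 6, 25]
  [13] addr=0x74 blk=14 s=2: MISS | VC [6, 25, 26]

MISSES = 6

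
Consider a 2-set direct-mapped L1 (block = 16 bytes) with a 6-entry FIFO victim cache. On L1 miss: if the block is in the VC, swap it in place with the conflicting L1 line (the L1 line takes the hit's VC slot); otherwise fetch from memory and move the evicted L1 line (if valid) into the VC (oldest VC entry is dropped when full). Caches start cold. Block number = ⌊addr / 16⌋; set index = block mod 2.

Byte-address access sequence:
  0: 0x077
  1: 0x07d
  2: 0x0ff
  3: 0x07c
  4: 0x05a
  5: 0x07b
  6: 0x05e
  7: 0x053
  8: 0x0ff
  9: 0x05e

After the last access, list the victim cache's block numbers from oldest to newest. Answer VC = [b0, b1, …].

VC = [15, 7]

  [0] addr=0x77 blk=7 s=1: MISS | VC []
  [1] addr=0x7d blk=7 s=1: L1-HIT | VC []
  [2] addr=0xff blk=15 s=1: MISS | VC [7]
  [3] addr=0x7c blk=7 s=1: VC-HIT | VC [15]
  [4] addr=0x5a blk=5 s=1: MISS | VC [15, 7]
  [5] addr=0x7b blk=7 s=1: VC-HIT | VC [15, 5]
  [6] addr=0x5e blk=5 s=1: VC-HIT | VC [15, 7]
  [7] addr=0x53 blk=5 s=1: L1-HIT | VC [15, 7]
  [8] addr=0xff blk=15 s=1: VC-HIT | VC [5, 7]
  [9] addr=0x5e blk=5 s=1: VC-HIT | VC [15, 7]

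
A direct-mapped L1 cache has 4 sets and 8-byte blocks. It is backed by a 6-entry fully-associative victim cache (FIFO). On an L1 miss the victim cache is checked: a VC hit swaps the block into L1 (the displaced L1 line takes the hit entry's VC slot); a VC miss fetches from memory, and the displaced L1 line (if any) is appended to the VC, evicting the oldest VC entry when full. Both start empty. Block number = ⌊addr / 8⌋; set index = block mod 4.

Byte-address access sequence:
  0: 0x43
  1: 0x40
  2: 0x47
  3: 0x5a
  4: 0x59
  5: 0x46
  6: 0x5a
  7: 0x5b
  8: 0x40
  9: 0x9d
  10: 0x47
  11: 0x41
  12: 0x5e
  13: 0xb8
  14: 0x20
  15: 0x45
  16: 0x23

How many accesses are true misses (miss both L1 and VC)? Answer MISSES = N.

MISSES = 5

0: 0x43 (blk 8, set 0) → MISS  vc=[]
1: 0x40 (blk 8, set 0) → L1-HIT  vc=[]
2: 0x47 (blk 8, set 0) → L1-HIT  vc=[]
3: 0x5a (blk 11, set 3) → MISS  vc=[]
4: 0x59 (blk 11, set 3) → L1-HIT  vc=[]
5: 0x46 (blk 8, set 0) → L1-HIT  vc=[]
6: 0x5a (blk 11, set 3) → L1-HIT  vc=[]
7: 0x5b (blk 11, set 3) → L1-HIT  vc=[]
8: 0x40 (blk 8, set 0) → L1-HIT  vc=[]
9: 0x9d (blk 19, set 3) → MISS  vc=[11]
10: 0x47 (blk 8, set 0) → L1-HIT  vc=[11]
11: 0x41 (blk 8, set 0) → L1-HIT  vc=[11]
12: 0x5e (blk 11, set 3) → VC-HIT  vc=[19]
13: 0xb8 (blk 23, set 3) → MISS  vc=[19, 11]
14: 0x20 (blk 4, set 0) → MISS  vc=[19, 11, 8]
15: 0x45 (blk 8, set 0) → VC-HIT  vc=[19, 11, 4]
16: 0x23 (blk 4, set 0) → VC-HIT  vc=[19, 11, 8]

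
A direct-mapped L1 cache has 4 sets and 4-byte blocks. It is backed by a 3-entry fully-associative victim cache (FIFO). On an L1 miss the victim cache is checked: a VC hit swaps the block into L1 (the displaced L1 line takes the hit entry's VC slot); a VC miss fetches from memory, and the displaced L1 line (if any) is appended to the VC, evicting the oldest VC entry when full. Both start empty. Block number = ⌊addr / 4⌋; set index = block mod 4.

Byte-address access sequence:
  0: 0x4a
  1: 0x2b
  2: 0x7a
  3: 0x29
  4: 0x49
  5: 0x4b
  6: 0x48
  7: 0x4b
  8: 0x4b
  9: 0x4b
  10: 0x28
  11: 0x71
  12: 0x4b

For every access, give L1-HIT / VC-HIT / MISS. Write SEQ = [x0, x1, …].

SEQ = [MISS, MISS, MISS, VC-HIT, VC-HIT, L1-HIT, L1-HIT, L1-HIT, L1-HIT, L1-HIT, VC-HIT, MISS, VC-HIT]

0: 0x4a (blk 18, set 2) → MISS  vc=[]
1: 0x2b (blk 10, set 2) → MISS  vc=[18]
2: 0x7a (blk 30, set 2) → MISS  vc=[18, 10]
3: 0x29 (blk 10, set 2) → VC-HIT  vc=[18, 30]
4: 0x49 (blk 18, set 2) → VC-HIT  vc=[10, 30]
5: 0x4b (blk 18, set 2) → L1-HIT  vc=[10, 30]
6: 0x48 (blk 18, set 2) → L1-HIT  vc=[10, 30]
7: 0x4b (blk 18, set 2) → L1-HIT  vc=[10, 30]
8: 0x4b (blk 18, set 2) → L1-HIT  vc=[10, 30]
9: 0x4b (blk 18, set 2) → L1-HIT  vc=[10, 30]
10: 0x28 (blk 10, set 2) → VC-HIT  vc=[18, 30]
11: 0x71 (blk 28, set 0) → MISS  vc=[18, 30]
12: 0x4b (blk 18, set 2) → VC-HIT  vc=[10, 30]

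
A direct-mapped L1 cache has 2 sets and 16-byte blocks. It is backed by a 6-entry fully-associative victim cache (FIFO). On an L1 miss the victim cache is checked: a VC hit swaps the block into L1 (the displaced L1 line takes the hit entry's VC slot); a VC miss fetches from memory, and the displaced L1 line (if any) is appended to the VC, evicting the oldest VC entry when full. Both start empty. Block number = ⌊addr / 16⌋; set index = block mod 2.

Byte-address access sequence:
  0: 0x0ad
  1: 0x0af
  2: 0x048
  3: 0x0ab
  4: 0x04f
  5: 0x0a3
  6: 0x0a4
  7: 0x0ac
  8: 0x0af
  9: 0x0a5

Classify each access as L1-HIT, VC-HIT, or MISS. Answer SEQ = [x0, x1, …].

SEQ = [MISS, L1-HIT, MISS, VC-HIT, VC-HIT, VC-HIT, L1-HIT, L1-HIT, L1-HIT, L1-HIT]

0: 0xad (blk 10, set 0) → MISS  vc=[]
1: 0xaf (blk 10, set 0) → L1-HIT  vc=[]
2: 0x48 (blk 4, set 0) → MISS  vc=[10]
3: 0xab (blk 10, set 0) → VC-HIT  vc=[4]
4: 0x4f (blk 4, set 0) → VC-HIT  vc=[10]
5: 0xa3 (blk 10, set 0) → VC-HIT  vc=[4]
6: 0xa4 (blk 10, set 0) → L1-HIT  vc=[4]
7: 0xac (blk 10, set 0) → L1-HIT  vc=[4]
8: 0xaf (blk 10, set 0) → L1-HIT  vc=[4]
9: 0xa5 (blk 10, set 0) → L1-HIT  vc=[4]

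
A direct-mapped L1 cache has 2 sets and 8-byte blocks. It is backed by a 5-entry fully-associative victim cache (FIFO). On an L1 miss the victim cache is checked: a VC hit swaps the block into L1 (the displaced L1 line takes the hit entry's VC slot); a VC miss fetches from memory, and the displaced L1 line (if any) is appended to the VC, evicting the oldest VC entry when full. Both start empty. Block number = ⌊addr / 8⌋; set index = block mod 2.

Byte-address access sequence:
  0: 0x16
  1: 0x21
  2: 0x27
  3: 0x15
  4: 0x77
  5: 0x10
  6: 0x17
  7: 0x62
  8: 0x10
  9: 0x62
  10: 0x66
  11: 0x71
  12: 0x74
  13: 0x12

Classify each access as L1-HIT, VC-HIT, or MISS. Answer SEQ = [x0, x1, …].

#0 0x16→b2/s0 MISS; vc=[]
#1 0x21→b4/s0 MISS; vc=[2]
#2 0x27→b4/s0 L1-HIT; vc=[2]
#3 0x15→b2/s0 VC-HIT; vc=[4]
#4 0x77→b14/s0 MISS; vc=[4,2]
#5 0x10→b2/s0 VC-HIT; vc=[4,14]
#6 0x17→b2/s0 L1-HIT; vc=[4,14]
#7 0x62→b12/s0 MISS; vc=[4,14,2]
#8 0x10→b2/s0 VC-HIT; vc=[4,14,12]
#9 0x62→b12/s0 VC-HIT; vc=[4,14,2]
#10 0x66→b12/s0 L1-HIT; vc=[4,14,2]
#11 0x71→b14/s0 VC-HIT; vc=[4,12,2]
#12 0x74→b14/s0 L1-HIT; vc=[4,12,2]
#13 0x12→b2/s0 VC-HIT; vc=[4,12,14]

SEQ = [MISS, MISS, L1-HIT, VC-HIT, MISS, VC-HIT, L1-HIT, MISS, VC-HIT, VC-HIT, L1-HIT, VC-HIT, L1-HIT, VC-HIT]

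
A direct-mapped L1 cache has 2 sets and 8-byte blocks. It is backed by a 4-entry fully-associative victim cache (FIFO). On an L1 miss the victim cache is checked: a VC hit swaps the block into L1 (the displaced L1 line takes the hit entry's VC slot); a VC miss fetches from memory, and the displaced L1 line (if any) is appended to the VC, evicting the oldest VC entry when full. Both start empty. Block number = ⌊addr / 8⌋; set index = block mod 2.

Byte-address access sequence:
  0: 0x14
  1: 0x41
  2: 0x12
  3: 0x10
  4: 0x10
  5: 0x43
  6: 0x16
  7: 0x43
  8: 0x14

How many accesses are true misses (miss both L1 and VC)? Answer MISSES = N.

MISSES = 2

0: 0x14 (blk 2, set 0) → MISS  vc=[]
1: 0x41 (blk 8, set 0) → MISS  vc=[2]
2: 0x12 (blk 2, set 0) → VC-HIT  vc=[8]
3: 0x10 (blk 2, set 0) → L1-HIT  vc=[8]
4: 0x10 (blk 2, set 0) → L1-HIT  vc=[8]
5: 0x43 (blk 8, set 0) → VC-HIT  vc=[2]
6: 0x16 (blk 2, set 0) → VC-HIT  vc=[8]
7: 0x43 (blk 8, set 0) → VC-HIT  vc=[2]
8: 0x14 (blk 2, set 0) → VC-HIT  vc=[8]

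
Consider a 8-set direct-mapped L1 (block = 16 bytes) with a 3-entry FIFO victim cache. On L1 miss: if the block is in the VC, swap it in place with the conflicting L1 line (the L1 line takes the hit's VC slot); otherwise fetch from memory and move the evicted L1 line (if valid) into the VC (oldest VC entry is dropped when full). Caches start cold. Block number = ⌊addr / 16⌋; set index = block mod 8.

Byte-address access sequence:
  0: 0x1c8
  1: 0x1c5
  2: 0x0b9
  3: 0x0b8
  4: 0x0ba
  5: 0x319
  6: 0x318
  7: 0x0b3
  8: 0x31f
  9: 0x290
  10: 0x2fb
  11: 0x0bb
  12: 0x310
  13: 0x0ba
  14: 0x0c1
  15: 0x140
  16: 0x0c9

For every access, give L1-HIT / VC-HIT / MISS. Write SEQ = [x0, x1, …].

0: 0x1c8 (blk 28, set 4) → MISS  vc=[]
1: 0x1c5 (blk 28, set 4) → L1-HIT  vc=[]
2: 0xb9 (blk 11, set 3) → MISS  vc=[]
3: 0xb8 (blk 11, set 3) → L1-HIT  vc=[]
4: 0xba (blk 11, set 3) → L1-HIT  vc=[]
5: 0x319 (blk 49, set 1) → MISS  vc=[]
6: 0x318 (blk 49, set 1) → L1-HIT  vc=[]
7: 0xb3 (blk 11, set 3) → L1-HIT  vc=[]
8: 0x31f (blk 49, set 1) → L1-HIT  vc=[]
9: 0x290 (blk 41, set 1) → MISS  vc=[49]
10: 0x2fb (blk 47, set 7) → MISS  vc=[49]
11: 0xbb (blk 11, set 3) → L1-HIT  vc=[49]
12: 0x310 (blk 49, set 1) → VC-HIT  vc=[41]
13: 0xba (blk 11, set 3) → L1-HIT  vc=[41]
14: 0xc1 (blk 12, set 4) → MISS  vc=[41, 28]
15: 0x140 (blk 20, set 4) → MISS  vc=[41, 28, 12]
16: 0xc9 (blk 12, set 4) → VC-HIT  vc=[41, 28, 20]

SEQ = [MISS, L1-HIT, MISS, L1-HIT, L1-HIT, MISS, L1-HIT, L1-HIT, L1-HIT, MISS, MISS, L1-HIT, VC-HIT, L1-HIT, MISS, MISS, VC-HIT]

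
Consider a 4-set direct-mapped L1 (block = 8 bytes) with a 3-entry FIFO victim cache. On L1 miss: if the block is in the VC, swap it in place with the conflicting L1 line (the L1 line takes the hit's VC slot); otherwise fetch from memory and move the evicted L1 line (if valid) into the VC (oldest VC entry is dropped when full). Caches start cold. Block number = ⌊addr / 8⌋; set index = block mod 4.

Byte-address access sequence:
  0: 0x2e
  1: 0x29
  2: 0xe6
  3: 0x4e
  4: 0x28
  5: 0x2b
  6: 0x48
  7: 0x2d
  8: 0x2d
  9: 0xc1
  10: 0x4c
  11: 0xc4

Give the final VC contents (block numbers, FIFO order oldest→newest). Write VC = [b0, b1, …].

  [0] addr=0x2e blk=5 s=1: MISS | VC []
  [1] addr=0x29 blk=5 s=1: L1-HIT | VC []
  [2] addr=0xe6 blk=28 s=0: MISS | VC []
  [3] addr=0x4e blk=9 s=1: MISS | VC [5]
  [4] addr=0x28 blk=5 s=1: VC-HIT | VC [9]
  [5] addr=0x2b blk=5 s=1: L1-HIT | VC [9]
  [6] addr=0x48 blk=9 s=1: VC-HIT | VC [5]
  [7] addr=0x2d blk=5 s=1: VC-HIT | VC [9]
  [8] addr=0x2d blk=5 s=1: L1-HIT | VC [9]
  [9] addr=0xc1 blk=24 s=0: MISS | VC [9, 28]
  [10] addr=0x4c blk=9 s=1: VC-HIT | VC [5, 28]
  [11] addr=0xc4 blk=24 s=0: L1-HIT | VC [5, 28]

VC = [5, 28]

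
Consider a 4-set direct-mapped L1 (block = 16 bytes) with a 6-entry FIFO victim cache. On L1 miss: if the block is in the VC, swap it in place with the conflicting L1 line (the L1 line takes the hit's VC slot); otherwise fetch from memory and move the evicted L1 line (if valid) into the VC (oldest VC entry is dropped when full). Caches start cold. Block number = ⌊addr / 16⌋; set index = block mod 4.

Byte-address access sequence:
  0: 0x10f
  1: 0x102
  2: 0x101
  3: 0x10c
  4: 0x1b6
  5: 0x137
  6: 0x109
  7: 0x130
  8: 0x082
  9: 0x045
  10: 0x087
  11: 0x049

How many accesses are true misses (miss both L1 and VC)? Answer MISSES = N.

MISSES = 5

  [0] addr=0x10f blk=16 s=0: MISS | VC []
  [1] addr=0x102 blk=16 s=0: L1-HIT | VC []
  [2] addr=0x101 blk=16 s=0: L1-HIT | VC []
  [3] addr=0x10c blk=16 s=0: L1-HIT | VC []
  [4] addr=0x1b6 blk=27 s=3: MISS | VC []
  [5] addr=0x137 blk=19 s=3: MISS | VC [27]
  [6] addr=0x109 blk=16 s=0: L1-HIT | VC [27]
  [7] addr=0x130 blk=19 s=3: L1-HIT | VC [27]
  [8] addr=0x82 blk=8 s=0: MISS | VC [27, 16]
  [9] addr=0x45 blk=4 s=0: MISS | VC [27, 16, 8]
  [10] addr=0x87 blk=8 s=0: VC-HIT | VC [27, 16, 4]
  [11] addr=0x49 blk=4 s=0: VC-HIT | VC [27, 16, 8]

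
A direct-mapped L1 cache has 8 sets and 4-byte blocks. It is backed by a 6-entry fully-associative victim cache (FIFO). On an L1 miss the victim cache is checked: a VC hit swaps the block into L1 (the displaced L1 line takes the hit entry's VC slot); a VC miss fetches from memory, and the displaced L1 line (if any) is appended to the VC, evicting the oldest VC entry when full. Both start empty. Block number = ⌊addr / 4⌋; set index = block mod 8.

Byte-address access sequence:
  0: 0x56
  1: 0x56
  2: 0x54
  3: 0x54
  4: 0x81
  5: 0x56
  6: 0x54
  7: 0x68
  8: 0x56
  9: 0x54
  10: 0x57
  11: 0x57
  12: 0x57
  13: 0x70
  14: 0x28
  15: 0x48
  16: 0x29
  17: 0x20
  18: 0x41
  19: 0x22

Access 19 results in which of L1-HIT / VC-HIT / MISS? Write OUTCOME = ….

  [0] addr=0x56 blk=21 s=5: MISS | VC []
  [1] addr=0x56 blk=21 s=5: L1-HIT | VC []
  [2] addr=0x54 blk=21 s=5: L1-HIT | VC []
  [3] addr=0x54 blk=21 s=5: L1-HIT | VC []
  [4] addr=0x81 blk=32 s=0: MISS | VC []
  [5] addr=0x56 blk=21 s=5: L1-HIT | VC []
  [6] addr=0x54 blk=21 s=5: L1-HIT | VC []
  [7] addr=0x68 blk=26 s=2: MISS | VC []
  [8] addr=0x56 blk=21 s=5: L1-HIT | VC []
  [9] addr=0x54 blk=21 s=5: L1-HIT | VC []
  [10] addr=0x57 blk=21 s=5: L1-HIT | VC []
  [11] addr=0x57 blk=21 s=5: L1-HIT | VC []
  [12] addr=0x57 blk=21 s=5: L1-HIT | VC []
  [13] addr=0x70 blk=28 s=4: MISS | VC []
  [14] addr=0x28 blk=10 s=2: MISS | VC [26]
  [15] addr=0x48 blk=18 s=2: MISS | VC [26, 10]
  [16] addr=0x29 blk=10 s=2: VC-HIT | VC [26, 18]
  [17] addr=0x20 blk=8 s=0: MISS | VC [26, 18, 32]
  [18] addr=0x41 blk=16 s=0: MISS | VC [26, 18, 32, 8]
  [19] addr=0x22 blk=8 s=0: VC-HIT | VC [26, 18, 32, 16]

OUTCOME = VC-HIT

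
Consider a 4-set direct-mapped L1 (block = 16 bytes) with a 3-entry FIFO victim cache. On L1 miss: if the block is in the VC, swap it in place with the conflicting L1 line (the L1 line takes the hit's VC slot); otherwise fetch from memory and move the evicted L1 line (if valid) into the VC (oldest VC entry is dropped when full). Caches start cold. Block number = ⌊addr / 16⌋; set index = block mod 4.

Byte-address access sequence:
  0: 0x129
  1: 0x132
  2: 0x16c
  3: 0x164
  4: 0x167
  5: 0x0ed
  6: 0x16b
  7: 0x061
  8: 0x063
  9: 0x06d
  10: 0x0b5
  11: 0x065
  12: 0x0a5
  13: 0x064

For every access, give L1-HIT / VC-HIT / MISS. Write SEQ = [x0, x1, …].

SEQ = [MISS, MISS, MISS, L1-HIT, L1-HIT, MISS, VC-HIT, MISS, L1-HIT, L1-HIT, MISS, L1-HIT, MISS, VC-HIT]

  [0] addr=0x129 blk=18 s=2: MISS | VC []
  [1] addr=0x132 blk=19 s=3: MISS | VC []
  [2] addr=0x16c blk=22 s=2: MISS | VC [18]
  [3] addr=0x164 blk=22 s=2: L1-HIT | VC [18]
  [4] addr=0x167 blk=22 s=2: L1-HIT | VC [18]
  [5] addr=0xed blk=14 s=2: MISS | VC [18, 22]
  [6] addr=0x16b blk=22 s=2: VC-HIT | VC [18, 14]
  [7] addr=0x61 blk=6 s=2: MISS | VC [18, 14, 22]
  [8] addr=0x63 blk=6 s=2: L1-HIT | VC [18, 14, 22]
  [9] addr=0x6d blk=6 s=2: L1-HIT | VC [18, 14, 22]
  [10] addr=0xb5 blk=11 s=3: MISS | VC [14, 22, 19]
  [11] addr=0x65 blk=6 s=2: L1-HIT | VC [14, 22, 19]
  [12] addr=0xa5 blk=10 s=2: MISS | VC [22, 19, 6]
  [13] addr=0x64 blk=6 s=2: VC-HIT | VC [22, 19, 10]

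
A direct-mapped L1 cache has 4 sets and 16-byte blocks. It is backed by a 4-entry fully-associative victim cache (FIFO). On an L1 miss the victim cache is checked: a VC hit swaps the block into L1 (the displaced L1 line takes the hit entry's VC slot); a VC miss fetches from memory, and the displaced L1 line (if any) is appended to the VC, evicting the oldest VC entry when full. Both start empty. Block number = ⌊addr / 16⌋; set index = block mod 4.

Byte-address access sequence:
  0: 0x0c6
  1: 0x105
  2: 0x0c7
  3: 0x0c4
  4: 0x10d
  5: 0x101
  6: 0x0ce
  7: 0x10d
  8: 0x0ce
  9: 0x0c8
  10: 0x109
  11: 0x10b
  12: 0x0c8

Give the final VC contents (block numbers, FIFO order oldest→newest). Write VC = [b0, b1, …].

VC = [16]

0: 0xc6 (blk 12, set 0) → MISS  vc=[]
1: 0x105 (blk 16, set 0) → MISS  vc=[12]
2: 0xc7 (blk 12, set 0) → VC-HIT  vc=[16]
3: 0xc4 (blk 12, set 0) → L1-HIT  vc=[16]
4: 0x10d (blk 16, set 0) → VC-HIT  vc=[12]
5: 0x101 (blk 16, set 0) → L1-HIT  vc=[12]
6: 0xce (blk 12, set 0) → VC-HIT  vc=[16]
7: 0x10d (blk 16, set 0) → VC-HIT  vc=[12]
8: 0xce (blk 12, set 0) → VC-HIT  vc=[16]
9: 0xc8 (blk 12, set 0) → L1-HIT  vc=[16]
10: 0x109 (blk 16, set 0) → VC-HIT  vc=[12]
11: 0x10b (blk 16, set 0) → L1-HIT  vc=[12]
12: 0xc8 (blk 12, set 0) → VC-HIT  vc=[16]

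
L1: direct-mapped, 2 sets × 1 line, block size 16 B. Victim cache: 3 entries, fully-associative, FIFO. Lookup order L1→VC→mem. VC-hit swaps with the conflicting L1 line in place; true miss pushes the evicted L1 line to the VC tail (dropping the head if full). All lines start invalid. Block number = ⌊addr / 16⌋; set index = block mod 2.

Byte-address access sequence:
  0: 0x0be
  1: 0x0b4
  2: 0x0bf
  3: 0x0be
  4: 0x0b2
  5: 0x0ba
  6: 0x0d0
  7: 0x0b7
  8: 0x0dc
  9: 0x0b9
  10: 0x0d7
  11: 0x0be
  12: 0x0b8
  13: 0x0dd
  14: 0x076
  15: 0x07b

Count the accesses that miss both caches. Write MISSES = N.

MISSES = 3

  [0] addr=0xbe blk=11 s=1: MISS | VC []
  [1] addr=0xb4 blk=11 s=1: L1-HIT | VC []
  [2] addr=0xbf blk=11 s=1: L1-HIT | VC []
  [3] addr=0xbe blk=11 s=1: L1-HIT | VC []
  [4] addr=0xb2 blk=11 s=1: L1-HIT | VC []
  [5] addr=0xba blk=11 s=1: L1-HIT | VC []
  [6] addr=0xd0 blk=13 s=1: MISS | VC [11]
  [7] addr=0xb7 blk=11 s=1: VC-HIT | VC [13]
  [8] addr=0xdc blk=13 s=1: VC-HIT | VC [11]
  [9] addr=0xb9 blk=11 s=1: VC-HIT | VC [13]
  [10] addr=0xd7 blk=13 s=1: VC-HIT | VC [11]
  [11] addr=0xbe blk=11 s=1: VC-HIT | VC [13]
  [12] addr=0xb8 blk=11 s=1: L1-HIT | VC [13]
  [13] addr=0xdd blk=13 s=1: VC-HIT | VC [11]
  [14] addr=0x76 blk=7 s=1: MISS | VC [11, 13]
  [15] addr=0x7b blk=7 s=1: L1-HIT | VC [11, 13]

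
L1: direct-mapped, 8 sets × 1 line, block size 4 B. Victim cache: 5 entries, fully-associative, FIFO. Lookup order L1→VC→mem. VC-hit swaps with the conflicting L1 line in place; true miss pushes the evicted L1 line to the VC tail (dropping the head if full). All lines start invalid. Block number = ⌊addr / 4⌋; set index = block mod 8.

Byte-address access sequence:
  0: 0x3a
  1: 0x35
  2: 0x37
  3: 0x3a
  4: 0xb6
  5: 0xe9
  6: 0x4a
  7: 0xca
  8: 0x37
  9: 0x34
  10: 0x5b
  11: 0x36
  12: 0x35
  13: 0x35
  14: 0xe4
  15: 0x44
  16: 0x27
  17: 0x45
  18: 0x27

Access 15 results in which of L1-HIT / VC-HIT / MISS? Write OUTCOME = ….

#0 0x3a→b14/s6 MISS; vc=[]
#1 0x35→b13/s5 MISS; vc=[]
#2 0x37→b13/s5 L1-HIT; vc=[]
#3 0x3a→b14/s6 L1-HIT; vc=[]
#4 0xb6→b45/s5 MISS; vc=[13]
#5 0xe9→b58/s2 MISS; vc=[13]
#6 0x4a→b18/s2 MISS; vc=[13,58]
#7 0xca→b50/s2 MISS; vc=[13,58,18]
#8 0x37→b13/s5 VC-HIT; vc=[45,58,18]
#9 0x34→b13/s5 L1-HIT; vc=[45,58,18]
#10 0x5b→b22/s6 MISS; vc=[45,58,18,14]
#11 0x36→b13/s5 L1-HIT; vc=[45,58,18,14]
#12 0x35→b13/s5 L1-HIT; vc=[45,58,18,14]
#13 0x35→b13/s5 L1-HIT; vc=[45,58,18,14]
#14 0xe4→b57/s1 MISS; vc=[45,58,18,14]
#15 0x44→b17/s1 MISS; vc=[45,58,18,14,57]
#16 0x27→b9/s1 MISS; vc=[58,18,14,57,17]
#17 0x45→b17/s1 VC-HIT; vc=[58,18,14,57,9]
#18 0x27→b9/s1 VC-HIT; vc=[58,18,14,57,17]

OUTCOME = MISS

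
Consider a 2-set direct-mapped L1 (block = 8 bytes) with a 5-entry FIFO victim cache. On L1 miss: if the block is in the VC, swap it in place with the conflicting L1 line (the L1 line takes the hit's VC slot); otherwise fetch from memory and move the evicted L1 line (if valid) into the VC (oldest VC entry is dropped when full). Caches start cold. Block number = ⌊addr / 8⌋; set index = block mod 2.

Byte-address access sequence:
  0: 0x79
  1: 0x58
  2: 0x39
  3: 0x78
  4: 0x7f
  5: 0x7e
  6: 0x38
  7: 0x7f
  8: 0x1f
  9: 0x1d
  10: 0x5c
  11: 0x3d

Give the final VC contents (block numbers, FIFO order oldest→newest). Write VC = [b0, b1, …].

VC = [11, 3, 15]

  [0] addr=0x79 blk=15 s=1: MISS | VC []
  [1] addr=0x58 blk=11 s=1: MISS | VC [15]
  [2] addr=0x39 blk=7 s=1: MISS | VC [15, 11]
  [3] addr=0x78 blk=15 s=1: VC-HIT | VC [7, 11]
  [4] addr=0x7f blk=15 s=1: L1-HIT | VC [7, 11]
  [5] addr=0x7e blk=15 s=1: L1-HIT | VC [7, 11]
  [6] addr=0x38 blk=7 s=1: VC-HIT | VC [15, 11]
  [7] addr=0x7f blk=15 s=1: VC-HIT | VC [7, 11]
  [8] addr=0x1f blk=3 s=1: MISS | VC [7, 11, 15]
  [9] addr=0x1d blk=3 s=1: L1-HIT | VC [7, 11, 15]
  [10] addr=0x5c blk=11 s=1: VC-HIT | VC [7, 3, 15]
  [11] addr=0x3d blk=7 s=1: VC-HIT | VC [11, 3, 15]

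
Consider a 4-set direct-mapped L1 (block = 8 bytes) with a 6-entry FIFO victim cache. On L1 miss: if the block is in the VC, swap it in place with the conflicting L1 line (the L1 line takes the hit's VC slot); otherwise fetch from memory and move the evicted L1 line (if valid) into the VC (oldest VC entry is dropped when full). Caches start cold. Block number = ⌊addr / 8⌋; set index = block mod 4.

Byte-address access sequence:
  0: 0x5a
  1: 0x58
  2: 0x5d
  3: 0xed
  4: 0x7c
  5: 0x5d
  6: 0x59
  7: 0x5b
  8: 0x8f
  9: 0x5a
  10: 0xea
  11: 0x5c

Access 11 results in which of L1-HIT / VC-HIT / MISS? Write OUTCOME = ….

#0 0x5a→b11/s3 MISS; vc=[]
#1 0x58→b11/s3 L1-HIT; vc=[]
#2 0x5d→b11/s3 L1-HIT; vc=[]
#3 0xed→b29/s1 MISS; vc=[]
#4 0x7c→b15/s3 MISS; vc=[11]
#5 0x5d→b11/s3 VC-HIT; vc=[15]
#6 0x59→b11/s3 L1-HIT; vc=[15]
#7 0x5b→b11/s3 L1-HIT; vc=[15]
#8 0x8f→b17/s1 MISS; vc=[15,29]
#9 0x5a→b11/s3 L1-HIT; vc=[15,29]
#10 0xea→b29/s1 VC-HIT; vc=[15,17]
#11 0x5c→b11/s3 L1-HIT; vc=[15,17]

OUTCOME = L1-HIT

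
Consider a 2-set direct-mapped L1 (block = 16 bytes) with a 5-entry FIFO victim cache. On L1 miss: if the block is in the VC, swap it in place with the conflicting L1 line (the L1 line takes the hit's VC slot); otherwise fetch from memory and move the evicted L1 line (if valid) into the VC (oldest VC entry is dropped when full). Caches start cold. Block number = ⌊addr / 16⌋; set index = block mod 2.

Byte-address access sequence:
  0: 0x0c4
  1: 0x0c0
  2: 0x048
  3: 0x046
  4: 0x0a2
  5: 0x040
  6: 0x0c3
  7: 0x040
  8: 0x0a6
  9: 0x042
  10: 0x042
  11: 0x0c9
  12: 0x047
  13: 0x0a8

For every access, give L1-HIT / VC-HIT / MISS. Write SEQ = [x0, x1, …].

  [0] addr=0xc4 blk=12 s=0: MISS | VC []
  [1] addr=0xc0 blk=12 s=0: L1-HIT | VC []
  [2] addr=0x48 blk=4 s=0: MISS | VC [12]
  [3] addr=0x46 blk=4 s=0: L1-HIT | VC [12]
  [4] addr=0xa2 blk=10 s=0: MISS | VC [12, 4]
  [5] addr=0x40 blk=4 s=0: VC-HIT | VC [12, 10]
  [6] addr=0xc3 blk=12 s=0: VC-HIT | VC [4, 10]
  [7] addr=0x40 blk=4 s=0: VC-HIT | VC [12, 10]
  [8] addr=0xa6 blk=10 s=0: VC-HIT | VC [12, 4]
  [9] addr=0x42 blk=4 s=0: VC-HIT | VC [12, 10]
  [10] addr=0x42 blk=4 s=0: L1-HIT | VC [12, 10]
  [11] addr=0xc9 blk=12 s=0: VC-HIT | VC [4, 10]
  [12] addr=0x47 blk=4 s=0: VC-HIT | VC [12, 10]
  [13] addr=0xa8 blk=10 s=0: VC-HIT | VC [12, 4]

SEQ = [MISS, L1-HIT, MISS, L1-HIT, MISS, VC-HIT, VC-HIT, VC-HIT, VC-HIT, VC-HIT, L1-HIT, VC-HIT, VC-HIT, VC-HIT]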